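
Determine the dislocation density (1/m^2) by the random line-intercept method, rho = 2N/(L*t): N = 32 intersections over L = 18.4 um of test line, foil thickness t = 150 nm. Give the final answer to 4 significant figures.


rho = 2N / (L * t)
L = 18.4 um = 1.84e-05 m, t = 150 nm = 1.5e-07 m
rho = 2 * 32 / (1.84e-05 * 1.5e-07)
rho = 2.319e+13 1/m^2


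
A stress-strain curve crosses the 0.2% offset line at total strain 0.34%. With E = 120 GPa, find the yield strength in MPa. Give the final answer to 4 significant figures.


Offset strain = 0.002
Elastic strain at yield = total_strain - offset = 3.4e-03 - 0.002 = 1.4e-03
sigma_y = E * elastic_strain = 120000 * 1.4e-03
sigma_y = 168 MPa


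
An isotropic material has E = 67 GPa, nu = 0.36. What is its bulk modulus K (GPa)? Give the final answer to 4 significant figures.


K = E / (3*(1-2*nu))
K = 67 / (3*(1-2*0.36))
K = 79.76 GPa


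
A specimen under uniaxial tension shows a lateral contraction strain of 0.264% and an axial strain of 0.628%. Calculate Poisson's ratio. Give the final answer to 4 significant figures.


nu = -epsilon_lat / epsilon_axial
Lateral strain is contraction (negative), so using magnitudes:
nu = 0.264 / 0.628
nu = 0.4204


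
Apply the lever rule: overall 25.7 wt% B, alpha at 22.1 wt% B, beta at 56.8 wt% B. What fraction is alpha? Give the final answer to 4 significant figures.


f_alpha = (C_beta - C0) / (C_beta - C_alpha)
f_alpha = (56.8 - 25.7) / (56.8 - 22.1)
f_alpha = 0.8963


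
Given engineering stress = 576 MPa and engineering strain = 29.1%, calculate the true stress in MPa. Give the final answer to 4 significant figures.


sigma_true = sigma_eng * (1 + epsilon_eng)
sigma_true = 576 * (1 + 0.291)
sigma_true = 743.6 MPa


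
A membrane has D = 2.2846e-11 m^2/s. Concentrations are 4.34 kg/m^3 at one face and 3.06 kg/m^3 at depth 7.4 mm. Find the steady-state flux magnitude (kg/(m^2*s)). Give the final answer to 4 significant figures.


J = -D * (dC/dx) = D * (C1 - C2) / dx
J = 2.2846e-11 * (4.34 - 3.06) / 7.4e-03
J = 3.952e-09 kg/(m^2*s)


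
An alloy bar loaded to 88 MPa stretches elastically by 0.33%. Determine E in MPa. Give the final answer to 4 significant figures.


E = sigma / epsilon
epsilon = 0.33% = 3.3e-03
E = 88 / 3.3e-03
E = 26670 MPa


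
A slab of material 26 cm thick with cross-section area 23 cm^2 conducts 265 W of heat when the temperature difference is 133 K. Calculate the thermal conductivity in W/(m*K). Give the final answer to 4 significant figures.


k = Q*L / (A*dT)
L = 0.26 m, A = 2.3e-03 m^2
k = 265 * 0.26 / (2.3e-03 * 133)
k = 225.2 W/(m*K)


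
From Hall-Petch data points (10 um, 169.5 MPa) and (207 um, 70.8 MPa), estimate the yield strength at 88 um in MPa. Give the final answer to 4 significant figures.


sigma_y = sigma0 + k / sqrt(d)
1/sqrt(d1) = 1/sqrt(1e-05) = 316.228;  1/sqrt(d2) = 69.5048
k = (sigma1 - sigma2) / (1/sqrt(d1) - 1/sqrt(d2)) = (169.5 - 70.8) / (316.228 - 69.5048) = 0.400044 MPa*m^0.5
sigma0 = sigma1 - k/sqrt(d1) = 169.5 - 0.400044*316.228 = 42.995 MPa
sigma_y(d3) = 42.995 + 0.400044 / sqrt(8.8e-05) = 85.64 MPa


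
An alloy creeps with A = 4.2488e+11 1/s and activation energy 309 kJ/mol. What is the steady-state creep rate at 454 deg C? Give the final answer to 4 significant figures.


rate = A * exp(-Q / (R*T))
T = 454 + 273.15 = 727.15 K
rate = 4.2488e+11 * exp(-309e3 / (8.314 * 727.15))
rate = 2.695e-11 1/s


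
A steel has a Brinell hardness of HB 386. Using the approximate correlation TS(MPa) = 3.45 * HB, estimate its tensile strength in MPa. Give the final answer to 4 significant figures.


TS (MPa) = 3.45 * HB
TS = 3.45 * 386
TS = 1332 MPa


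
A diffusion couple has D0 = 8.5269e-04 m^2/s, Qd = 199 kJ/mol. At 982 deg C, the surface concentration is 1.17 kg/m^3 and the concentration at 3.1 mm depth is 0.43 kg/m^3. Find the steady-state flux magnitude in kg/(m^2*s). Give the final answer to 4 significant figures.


Step 1: D = D0 * exp(-Qd/(R*T))
T = 982 + 273.15 = 1255.15 K
D = 8.5269e-04 * exp(-199e3 / (8.314 * 1255.15)) = 4.4551e-12 m^2/s
Step 2: J = D * (C1 - C2) / dx
J = 4.4551e-12 * (1.17 - 0.43) / 3.1e-03
J = 1.063e-09 kg/(m^2*s)


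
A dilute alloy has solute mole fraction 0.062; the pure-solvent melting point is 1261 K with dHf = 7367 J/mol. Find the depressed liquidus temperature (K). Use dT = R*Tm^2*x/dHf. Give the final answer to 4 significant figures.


dT = R*Tm^2*x / dHf
dT = 8.314 * 1261^2 * 0.062 / 7367
dT = 111.261 K
T_new = 1261 - 111.261 = 1150 K


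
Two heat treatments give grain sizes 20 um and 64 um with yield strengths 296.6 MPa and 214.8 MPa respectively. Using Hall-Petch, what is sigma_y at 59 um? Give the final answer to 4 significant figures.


sigma_y = sigma0 + k / sqrt(d)
1/sqrt(d1) = 1/sqrt(2e-05) = 223.607;  1/sqrt(d2) = 125
k = (sigma1 - sigma2) / (1/sqrt(d1) - 1/sqrt(d2)) = (296.6 - 214.8) / (223.607 - 125) = 0.829557 MPa*m^0.5
sigma0 = sigma1 - k/sqrt(d1) = 296.6 - 0.829557*223.607 = 111.105 MPa
sigma_y(d3) = 111.105 + 0.829557 / sqrt(5.9e-05) = 219.1 MPa


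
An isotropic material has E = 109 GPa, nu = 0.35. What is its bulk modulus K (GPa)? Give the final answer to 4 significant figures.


K = E / (3*(1-2*nu))
K = 109 / (3*(1-2*0.35))
K = 121.1 GPa


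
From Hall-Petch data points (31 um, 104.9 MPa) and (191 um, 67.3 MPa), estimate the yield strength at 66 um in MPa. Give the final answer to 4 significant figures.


sigma_y = sigma0 + k / sqrt(d)
1/sqrt(d1) = 1/sqrt(3.1e-05) = 179.605;  1/sqrt(d2) = 72.3575
k = (sigma1 - sigma2) / (1/sqrt(d1) - 1/sqrt(d2)) = (104.9 - 67.3) / (179.605 - 72.3575) = 0.35059 MPa*m^0.5
sigma0 = sigma1 - k/sqrt(d1) = 104.9 - 0.35059*179.605 = 41.9322 MPa
sigma_y(d3) = 41.9322 + 0.35059 / sqrt(6.6e-05) = 85.09 MPa


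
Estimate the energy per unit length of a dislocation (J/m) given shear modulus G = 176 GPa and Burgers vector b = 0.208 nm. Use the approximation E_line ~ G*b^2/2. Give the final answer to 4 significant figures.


E = G*b^2/2
b = 0.208 nm = 2.08e-10 m
G = 176 GPa = 1.76e+11 Pa
E = 0.5 * 1.76e+11 * (2.08e-10)^2
E = 3.807e-09 J/m


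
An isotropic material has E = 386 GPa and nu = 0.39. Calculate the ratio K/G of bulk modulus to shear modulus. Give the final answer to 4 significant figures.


G = E / (2*(1+nu))
G = 386 / (2*(1+0.39)) = 138.849 GPa
K = E / (3*(1-2*nu))
K = 386 / (3*(1-2*0.39)) = 584.848 GPa
K/G = 584.848 / 138.849 = 4.212


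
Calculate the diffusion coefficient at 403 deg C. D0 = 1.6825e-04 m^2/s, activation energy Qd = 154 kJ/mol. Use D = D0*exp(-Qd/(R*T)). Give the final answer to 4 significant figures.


D = D0 * exp(-Qd / (R*T))
T = 676.15 K
D = 1.6825e-04 * exp(-154e3 / (8.314 * 676.15))
D = 2.131e-16 m^2/s


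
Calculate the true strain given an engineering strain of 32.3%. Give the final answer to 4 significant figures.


epsilon_true = ln(1 + epsilon_eng)
epsilon_true = ln(1 + 0.323)
epsilon_true = 0.2799


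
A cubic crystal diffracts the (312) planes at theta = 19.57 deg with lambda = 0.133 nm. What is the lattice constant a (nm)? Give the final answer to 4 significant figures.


d = lambda / (2*sin(theta))
d = 0.133 / (2*sin(19.57 deg))
d = 0.198532 nm
a = d * sqrt(h^2+k^2+l^2) = 0.198532 * sqrt(14)
a = 0.7428 nm


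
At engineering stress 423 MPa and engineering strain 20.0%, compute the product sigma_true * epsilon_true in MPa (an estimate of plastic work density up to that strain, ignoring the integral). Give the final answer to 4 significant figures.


sigma_true = sigma_eng * (1 + epsilon_eng)
sigma_true = 423 * (1 + 0.2) = 507.6 MPa
epsilon_true = ln(1 + epsilon_eng)
epsilon_true = ln(1 + 0.2) = 0.182322
sigma_true * epsilon_true = 507.6 * 0.182322 = 92.55 MPa


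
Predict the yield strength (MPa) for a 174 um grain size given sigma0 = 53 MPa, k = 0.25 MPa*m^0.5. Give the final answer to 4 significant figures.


sigma_y = sigma0 + k / sqrt(d)
d = 174 um = 1.74e-04 m
sigma_y = 53 + 0.25 / sqrt(1.74e-04)
sigma_y = 71.95 MPa


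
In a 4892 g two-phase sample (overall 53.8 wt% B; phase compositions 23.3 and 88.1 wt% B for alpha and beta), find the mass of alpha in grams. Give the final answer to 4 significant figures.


f_alpha = (C_beta - C0) / (C_beta - C_alpha)
f_alpha = (88.1 - 53.8) / (88.1 - 23.3) = 0.529321
m_alpha = f_alpha * m_total = 0.529321 * 4892 = 2589 g


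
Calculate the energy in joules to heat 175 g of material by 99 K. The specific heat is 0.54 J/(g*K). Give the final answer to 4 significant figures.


Q = m * cp * dT
Q = 175 * 0.54 * 99
Q = 9356 J


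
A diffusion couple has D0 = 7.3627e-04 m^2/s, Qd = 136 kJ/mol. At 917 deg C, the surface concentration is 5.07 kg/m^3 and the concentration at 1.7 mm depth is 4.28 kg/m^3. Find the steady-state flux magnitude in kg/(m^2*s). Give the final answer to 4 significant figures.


Step 1: D = D0 * exp(-Qd/(R*T))
T = 917 + 273.15 = 1190.15 K
D = 7.3627e-04 * exp(-136e3 / (8.314 * 1190.15)) = 7.90498e-10 m^2/s
Step 2: J = D * (C1 - C2) / dx
J = 7.90498e-10 * (5.07 - 4.28) / 1.7e-03
J = 3.673e-07 kg/(m^2*s)


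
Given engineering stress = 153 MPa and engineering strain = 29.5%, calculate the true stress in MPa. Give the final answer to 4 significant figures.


sigma_true = sigma_eng * (1 + epsilon_eng)
sigma_true = 153 * (1 + 0.295)
sigma_true = 198.1 MPa


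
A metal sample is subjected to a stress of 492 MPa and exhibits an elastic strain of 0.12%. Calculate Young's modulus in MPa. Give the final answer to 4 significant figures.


E = sigma / epsilon
epsilon = 0.12% = 1.2e-03
E = 492 / 1.2e-03
E = 410000 MPa


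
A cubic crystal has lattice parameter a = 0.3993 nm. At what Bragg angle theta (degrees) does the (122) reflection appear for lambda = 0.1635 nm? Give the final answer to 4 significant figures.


d = a / sqrt(h^2+k^2+l^2)
d = 0.3993 / sqrt(9) = 0.1331 nm
lambda = 2*d*sin(theta)  =>  sin(theta) = lambda / (2*d)
sin(theta) = 0.1635 / (2 * 0.1331) = 0.6142
theta = 37.89 deg


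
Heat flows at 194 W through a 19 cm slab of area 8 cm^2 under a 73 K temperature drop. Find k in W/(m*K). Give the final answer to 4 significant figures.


k = Q*L / (A*dT)
L = 0.19 m, A = 8e-04 m^2
k = 194 * 0.19 / (8e-04 * 73)
k = 631.2 W/(m*K)


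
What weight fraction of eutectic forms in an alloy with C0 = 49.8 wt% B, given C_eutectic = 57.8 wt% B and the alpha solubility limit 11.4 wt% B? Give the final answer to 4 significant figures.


f_primary = (C_e - C0) / (C_e - C_alpha_max)
f_primary = (57.8 - 49.8) / (57.8 - 11.4)
f_primary = 0.172414
f_eutectic = 1 - 0.172414 = 0.8276


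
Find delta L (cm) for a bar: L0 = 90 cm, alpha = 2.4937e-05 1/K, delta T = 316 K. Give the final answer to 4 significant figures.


dL = L0 * alpha * dT
dL = 90 * 2.4937e-05 * 316
dL = 0.7092 cm


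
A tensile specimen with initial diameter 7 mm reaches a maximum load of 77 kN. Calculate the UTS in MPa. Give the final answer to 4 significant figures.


A0 = pi*(d/2)^2 = pi*(7/2)^2 = 38.4845 mm^2
UTS = F_max / A0 = 77*1000 / 38.4845
UTS = 2001 MPa


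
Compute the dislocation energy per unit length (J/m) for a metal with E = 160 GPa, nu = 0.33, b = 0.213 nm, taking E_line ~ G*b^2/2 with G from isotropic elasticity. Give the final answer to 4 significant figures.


Step 1: G = E / (2*(1+nu))
G = 160 / (2*(1+0.33)) = 60.1504 GPa = 6.01504e+10 Pa
Step 2: E_line = G*b^2/2
b = 0.213 nm = 2.13e-10 m
E_line = 0.5 * 6.01504e+10 * (2.13e-10)^2 = 1.364e-09 J/m


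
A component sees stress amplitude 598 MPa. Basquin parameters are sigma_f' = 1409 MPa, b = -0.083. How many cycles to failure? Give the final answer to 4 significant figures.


sigma_a = sigma_f' * (2*Nf)^b
2*Nf = (sigma_a / sigma_f')^(1/b)
2*Nf = (598 / 1409)^(1/-0.083)
2*Nf = 30510.9
Nf = 15260 cycles


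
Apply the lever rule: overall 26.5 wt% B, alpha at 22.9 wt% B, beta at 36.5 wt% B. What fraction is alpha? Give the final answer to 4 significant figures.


f_alpha = (C_beta - C0) / (C_beta - C_alpha)
f_alpha = (36.5 - 26.5) / (36.5 - 22.9)
f_alpha = 0.7353


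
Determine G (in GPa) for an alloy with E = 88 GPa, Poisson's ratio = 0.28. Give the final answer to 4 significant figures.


G = E / (2*(1+nu))
G = 88 / (2*(1+0.28))
G = 34.38 GPa


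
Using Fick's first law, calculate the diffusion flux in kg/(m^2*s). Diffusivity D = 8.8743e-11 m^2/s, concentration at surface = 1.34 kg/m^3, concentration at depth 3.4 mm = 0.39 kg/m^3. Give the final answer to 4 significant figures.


J = -D * (dC/dx) = D * (C1 - C2) / dx
J = 8.8743e-11 * (1.34 - 0.39) / 3.4e-03
J = 2.48e-08 kg/(m^2*s)


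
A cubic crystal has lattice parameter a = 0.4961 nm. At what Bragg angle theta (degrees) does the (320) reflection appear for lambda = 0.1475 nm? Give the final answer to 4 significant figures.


d = a / sqrt(h^2+k^2+l^2)
d = 0.4961 / sqrt(13) = 0.137593 nm
lambda = 2*d*sin(theta)  =>  sin(theta) = lambda / (2*d)
sin(theta) = 0.1475 / (2 * 0.137593) = 0.536
theta = 32.41 deg


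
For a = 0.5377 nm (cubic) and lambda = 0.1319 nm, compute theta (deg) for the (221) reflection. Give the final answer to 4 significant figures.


d = a / sqrt(h^2+k^2+l^2)
d = 0.5377 / sqrt(9) = 0.179233 nm
lambda = 2*d*sin(theta)  =>  sin(theta) = lambda / (2*d)
sin(theta) = 0.1319 / (2 * 0.179233) = 0.367956
theta = 21.59 deg


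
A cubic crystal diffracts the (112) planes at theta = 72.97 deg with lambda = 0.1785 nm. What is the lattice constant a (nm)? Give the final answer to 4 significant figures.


d = lambda / (2*sin(theta))
d = 0.1785 / (2*sin(72.97 deg))
d = 0.0933429 nm
a = d * sqrt(h^2+k^2+l^2) = 0.0933429 * sqrt(6)
a = 0.2286 nm


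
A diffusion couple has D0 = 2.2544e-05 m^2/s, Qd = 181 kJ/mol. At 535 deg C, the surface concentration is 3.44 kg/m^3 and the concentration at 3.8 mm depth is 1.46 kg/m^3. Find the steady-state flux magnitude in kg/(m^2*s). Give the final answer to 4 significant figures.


Step 1: D = D0 * exp(-Qd/(R*T))
T = 535 + 273.15 = 808.15 K
D = 2.2544e-05 * exp(-181e3 / (8.314 * 808.15)) = 4.50509e-17 m^2/s
Step 2: J = D * (C1 - C2) / dx
J = 4.50509e-17 * (3.44 - 1.46) / 3.8e-03
J = 2.347e-14 kg/(m^2*s)


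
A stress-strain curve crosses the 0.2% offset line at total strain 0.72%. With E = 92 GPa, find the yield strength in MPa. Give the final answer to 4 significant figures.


Offset strain = 0.002
Elastic strain at yield = total_strain - offset = 7.2e-03 - 0.002 = 5.2e-03
sigma_y = E * elastic_strain = 92000 * 5.2e-03
sigma_y = 478.4 MPa


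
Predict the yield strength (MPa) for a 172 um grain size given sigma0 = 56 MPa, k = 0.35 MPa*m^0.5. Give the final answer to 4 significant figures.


sigma_y = sigma0 + k / sqrt(d)
d = 172 um = 1.72e-04 m
sigma_y = 56 + 0.35 / sqrt(1.72e-04)
sigma_y = 82.69 MPa


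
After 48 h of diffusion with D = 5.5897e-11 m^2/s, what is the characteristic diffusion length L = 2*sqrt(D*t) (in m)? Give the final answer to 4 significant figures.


t = 48 hr = 172800 s
Diffusion length = 2*sqrt(D*t)
= 2*sqrt(5.5897e-11 * 172800)
= 6.216e-03 m


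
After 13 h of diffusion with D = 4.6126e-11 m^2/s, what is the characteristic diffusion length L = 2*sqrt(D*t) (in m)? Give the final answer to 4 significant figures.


t = 13 hr = 46800 s
Diffusion length = 2*sqrt(D*t)
= 2*sqrt(4.6126e-11 * 46800)
= 2.939e-03 m


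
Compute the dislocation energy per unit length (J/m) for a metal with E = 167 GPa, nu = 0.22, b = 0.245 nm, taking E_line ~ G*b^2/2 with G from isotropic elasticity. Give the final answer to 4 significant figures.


Step 1: G = E / (2*(1+nu))
G = 167 / (2*(1+0.22)) = 68.4426 GPa = 6.84426e+10 Pa
Step 2: E_line = G*b^2/2
b = 0.245 nm = 2.45e-10 m
E_line = 0.5 * 6.84426e+10 * (2.45e-10)^2 = 2.054e-09 J/m


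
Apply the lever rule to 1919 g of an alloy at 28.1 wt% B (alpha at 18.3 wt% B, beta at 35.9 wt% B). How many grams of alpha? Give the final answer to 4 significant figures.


f_alpha = (C_beta - C0) / (C_beta - C_alpha)
f_alpha = (35.9 - 28.1) / (35.9 - 18.3) = 0.443182
m_alpha = f_alpha * m_total = 0.443182 * 1919 = 850.5 g


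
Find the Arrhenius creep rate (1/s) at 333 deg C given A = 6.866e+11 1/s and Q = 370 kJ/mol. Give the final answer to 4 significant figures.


rate = A * exp(-Q / (R*T))
T = 333 + 273.15 = 606.15 K
rate = 6.866e+11 * exp(-370e3 / (8.314 * 606.15))
rate = 8.933e-21 1/s


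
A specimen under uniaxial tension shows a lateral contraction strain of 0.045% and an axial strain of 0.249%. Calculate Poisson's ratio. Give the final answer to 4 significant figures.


nu = -epsilon_lat / epsilon_axial
Lateral strain is contraction (negative), so using magnitudes:
nu = 0.045 / 0.249
nu = 0.1807


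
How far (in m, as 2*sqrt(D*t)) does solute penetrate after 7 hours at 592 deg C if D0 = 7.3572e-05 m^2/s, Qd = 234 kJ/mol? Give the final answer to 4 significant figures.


Step 1: D = D0 * exp(-Qd/(R*T))
T = 865.15 K
D = 7.3572e-05 * exp(-234e3 / (8.314 * 865.15)) = 5.47174e-19 m^2/s
Step 2: L = 2*sqrt(D*t)
t = 7 h = 25200 s
L = 2*sqrt(5.47174e-19 * 25200) = 2.349e-07 m


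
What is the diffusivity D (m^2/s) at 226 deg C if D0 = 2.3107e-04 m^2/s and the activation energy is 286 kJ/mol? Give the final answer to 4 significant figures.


D = D0 * exp(-Qd / (R*T))
T = 499.15 K
D = 2.3107e-04 * exp(-286e3 / (8.314 * 499.15))
D = 2.714e-34 m^2/s


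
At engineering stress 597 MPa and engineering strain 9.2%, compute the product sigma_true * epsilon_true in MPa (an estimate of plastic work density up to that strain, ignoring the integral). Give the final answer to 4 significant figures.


sigma_true = sigma_eng * (1 + epsilon_eng)
sigma_true = 597 * (1 + 0.092) = 651.924 MPa
epsilon_true = ln(1 + epsilon_eng)
epsilon_true = ln(1 + 0.092) = 0.0880109
sigma_true * epsilon_true = 651.924 * 0.0880109 = 57.38 MPa


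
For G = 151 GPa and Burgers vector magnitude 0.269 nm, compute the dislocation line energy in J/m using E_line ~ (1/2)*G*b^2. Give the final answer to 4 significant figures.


E = G*b^2/2
b = 0.269 nm = 2.69e-10 m
G = 151 GPa = 1.51e+11 Pa
E = 0.5 * 1.51e+11 * (2.69e-10)^2
E = 5.463e-09 J/m


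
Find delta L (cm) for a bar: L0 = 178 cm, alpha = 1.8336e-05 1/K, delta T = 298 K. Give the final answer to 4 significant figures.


dL = L0 * alpha * dT
dL = 178 * 1.8336e-05 * 298
dL = 0.9726 cm


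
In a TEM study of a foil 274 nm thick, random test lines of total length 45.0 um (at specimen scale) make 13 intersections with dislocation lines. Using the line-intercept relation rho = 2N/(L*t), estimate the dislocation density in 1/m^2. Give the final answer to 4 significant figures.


rho = 2N / (L * t)
L = 45.0 um = 4.5e-05 m, t = 274 nm = 2.74e-07 m
rho = 2 * 13 / (4.5e-05 * 2.74e-07)
rho = 2.109e+12 1/m^2


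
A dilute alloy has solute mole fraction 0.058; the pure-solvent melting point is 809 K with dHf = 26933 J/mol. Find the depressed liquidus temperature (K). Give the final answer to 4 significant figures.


dT = R*Tm^2*x / dHf
dT = 8.314 * 809^2 * 0.058 / 26933
dT = 11.7179 K
T_new = 809 - 11.7179 = 797.3 K


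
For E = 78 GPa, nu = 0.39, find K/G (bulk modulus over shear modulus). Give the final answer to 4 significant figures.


G = E / (2*(1+nu))
G = 78 / (2*(1+0.39)) = 28.0576 GPa
K = E / (3*(1-2*nu))
K = 78 / (3*(1-2*0.39)) = 118.182 GPa
K/G = 118.182 / 28.0576 = 4.212


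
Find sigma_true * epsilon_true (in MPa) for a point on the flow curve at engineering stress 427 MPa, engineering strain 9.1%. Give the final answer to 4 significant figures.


sigma_true = sigma_eng * (1 + epsilon_eng)
sigma_true = 427 * (1 + 0.091) = 465.857 MPa
epsilon_true = ln(1 + epsilon_eng)
epsilon_true = ln(1 + 0.091) = 0.0870947
sigma_true * epsilon_true = 465.857 * 0.0870947 = 40.57 MPa


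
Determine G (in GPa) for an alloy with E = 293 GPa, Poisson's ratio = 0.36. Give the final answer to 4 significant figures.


G = E / (2*(1+nu))
G = 293 / (2*(1+0.36))
G = 107.7 GPa


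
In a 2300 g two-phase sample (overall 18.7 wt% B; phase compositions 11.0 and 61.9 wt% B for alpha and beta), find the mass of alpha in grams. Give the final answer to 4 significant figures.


f_alpha = (C_beta - C0) / (C_beta - C_alpha)
f_alpha = (61.9 - 18.7) / (61.9 - 11.0) = 0.848723
m_alpha = f_alpha * m_total = 0.848723 * 2300 = 1952 g


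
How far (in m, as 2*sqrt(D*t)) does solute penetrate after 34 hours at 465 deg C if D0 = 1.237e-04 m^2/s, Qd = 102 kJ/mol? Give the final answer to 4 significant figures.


Step 1: D = D0 * exp(-Qd/(R*T))
T = 738.15 K
D = 1.237e-04 * exp(-102e3 / (8.314 * 738.15)) = 7.48435e-12 m^2/s
Step 2: L = 2*sqrt(D*t)
t = 34 h = 122400 s
L = 2*sqrt(7.48435e-12 * 122400) = 1.914e-03 m


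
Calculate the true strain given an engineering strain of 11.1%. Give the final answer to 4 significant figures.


epsilon_true = ln(1 + epsilon_eng)
epsilon_true = ln(1 + 0.111)
epsilon_true = 0.1053


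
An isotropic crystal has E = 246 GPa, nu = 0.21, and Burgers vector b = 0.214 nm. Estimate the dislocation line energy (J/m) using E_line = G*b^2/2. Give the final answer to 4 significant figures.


Step 1: G = E / (2*(1+nu))
G = 246 / (2*(1+0.21)) = 101.653 GPa = 1.01653e+11 Pa
Step 2: E_line = G*b^2/2
b = 0.214 nm = 2.14e-10 m
E_line = 0.5 * 1.01653e+11 * (2.14e-10)^2 = 2.328e-09 J/m


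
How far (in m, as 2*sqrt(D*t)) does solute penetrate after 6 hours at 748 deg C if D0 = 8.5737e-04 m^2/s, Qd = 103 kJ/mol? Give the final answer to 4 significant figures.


Step 1: D = D0 * exp(-Qd/(R*T))
T = 1021.15 K
D = 8.5737e-04 * exp(-103e3 / (8.314 * 1021.15)) = 4.61577e-09 m^2/s
Step 2: L = 2*sqrt(D*t)
t = 6 h = 21600 s
L = 2*sqrt(4.61577e-09 * 21600) = 0.01997 m


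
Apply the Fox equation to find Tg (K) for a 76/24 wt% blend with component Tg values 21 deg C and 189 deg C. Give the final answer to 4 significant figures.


1/Tg = w1/Tg1 + w2/Tg2 (in Kelvin)
Tg1 = 294.15 K, Tg2 = 462.15 K
1/Tg = 0.76/294.15 + 0.24/462.15
Tg = 322.3 K


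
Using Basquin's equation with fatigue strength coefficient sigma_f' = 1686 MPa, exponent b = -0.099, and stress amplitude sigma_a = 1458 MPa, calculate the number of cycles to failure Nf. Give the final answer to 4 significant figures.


sigma_a = sigma_f' * (2*Nf)^b
2*Nf = (sigma_a / sigma_f')^(1/b)
2*Nf = (1458 / 1686)^(1/-0.099)
2*Nf = 4.33885
Nf = 2.169 cycles


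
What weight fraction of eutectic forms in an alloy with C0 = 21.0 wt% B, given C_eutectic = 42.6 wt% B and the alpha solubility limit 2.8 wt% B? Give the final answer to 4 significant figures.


f_primary = (C_e - C0) / (C_e - C_alpha_max)
f_primary = (42.6 - 21.0) / (42.6 - 2.8)
f_primary = 0.542714
f_eutectic = 1 - 0.542714 = 0.4573


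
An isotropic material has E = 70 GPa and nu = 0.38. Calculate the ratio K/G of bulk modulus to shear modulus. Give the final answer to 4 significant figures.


G = E / (2*(1+nu))
G = 70 / (2*(1+0.38)) = 25.3623 GPa
K = E / (3*(1-2*nu))
K = 70 / (3*(1-2*0.38)) = 97.2222 GPa
K/G = 97.2222 / 25.3623 = 3.833


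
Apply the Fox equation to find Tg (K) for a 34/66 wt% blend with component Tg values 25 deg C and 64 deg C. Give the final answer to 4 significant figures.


1/Tg = w1/Tg1 + w2/Tg2 (in Kelvin)
Tg1 = 298.15 K, Tg2 = 337.15 K
1/Tg = 0.34/298.15 + 0.66/337.15
Tg = 322.8 K


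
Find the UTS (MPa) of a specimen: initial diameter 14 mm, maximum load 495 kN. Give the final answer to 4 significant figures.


A0 = pi*(d/2)^2 = pi*(14/2)^2 = 153.938 mm^2
UTS = F_max / A0 = 495*1000 / 153.938
UTS = 3216 MPa


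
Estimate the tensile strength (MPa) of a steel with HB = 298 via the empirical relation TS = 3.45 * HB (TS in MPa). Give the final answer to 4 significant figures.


TS (MPa) = 3.45 * HB
TS = 3.45 * 298
TS = 1028 MPa


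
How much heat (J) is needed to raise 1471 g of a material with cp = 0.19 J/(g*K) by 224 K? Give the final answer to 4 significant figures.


Q = m * cp * dT
Q = 1471 * 0.19 * 224
Q = 62610 J


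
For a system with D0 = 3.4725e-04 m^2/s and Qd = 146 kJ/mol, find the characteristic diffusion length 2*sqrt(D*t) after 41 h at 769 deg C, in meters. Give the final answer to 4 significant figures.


Step 1: D = D0 * exp(-Qd/(R*T))
T = 1042.15 K
D = 3.4725e-04 * exp(-146e3 / (8.314 * 1042.15)) = 1.66942e-11 m^2/s
Step 2: L = 2*sqrt(D*t)
t = 41 h = 147600 s
L = 2*sqrt(1.66942e-11 * 147600) = 3.139e-03 m


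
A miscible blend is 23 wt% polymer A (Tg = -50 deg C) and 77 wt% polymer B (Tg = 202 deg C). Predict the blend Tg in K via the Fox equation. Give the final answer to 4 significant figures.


1/Tg = w1/Tg1 + w2/Tg2 (in Kelvin)
Tg1 = 223.15 K, Tg2 = 475.15 K
1/Tg = 0.23/223.15 + 0.77/475.15
Tg = 377.2 K


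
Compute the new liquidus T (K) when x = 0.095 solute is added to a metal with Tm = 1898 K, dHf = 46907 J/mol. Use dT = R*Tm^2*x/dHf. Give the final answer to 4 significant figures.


dT = R*Tm^2*x / dHf
dT = 8.314 * 1898^2 * 0.095 / 46907
dT = 60.658 K
T_new = 1898 - 60.658 = 1837 K


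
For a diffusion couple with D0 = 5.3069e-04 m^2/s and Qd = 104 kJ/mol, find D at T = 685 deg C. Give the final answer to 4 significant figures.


D = D0 * exp(-Qd / (R*T))
T = 958.15 K
D = 5.3069e-04 * exp(-104e3 / (8.314 * 958.15))
D = 1.135e-09 m^2/s


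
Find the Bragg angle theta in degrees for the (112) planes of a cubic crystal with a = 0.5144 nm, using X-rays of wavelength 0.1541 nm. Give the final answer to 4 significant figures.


d = a / sqrt(h^2+k^2+l^2)
d = 0.5144 / sqrt(6) = 0.210003 nm
lambda = 2*d*sin(theta)  =>  sin(theta) = lambda / (2*d)
sin(theta) = 0.1541 / (2 * 0.210003) = 0.3669
theta = 21.52 deg


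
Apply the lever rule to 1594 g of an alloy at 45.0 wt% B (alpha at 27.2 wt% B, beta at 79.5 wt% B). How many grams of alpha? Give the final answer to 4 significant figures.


f_alpha = (C_beta - C0) / (C_beta - C_alpha)
f_alpha = (79.5 - 45.0) / (79.5 - 27.2) = 0.659656
m_alpha = f_alpha * m_total = 0.659656 * 1594 = 1051 g


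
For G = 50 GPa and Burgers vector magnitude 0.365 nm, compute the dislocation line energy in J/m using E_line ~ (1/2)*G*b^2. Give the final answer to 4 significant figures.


E = G*b^2/2
b = 0.365 nm = 3.65e-10 m
G = 50 GPa = 5e+10 Pa
E = 0.5 * 5e+10 * (3.65e-10)^2
E = 3.331e-09 J/m


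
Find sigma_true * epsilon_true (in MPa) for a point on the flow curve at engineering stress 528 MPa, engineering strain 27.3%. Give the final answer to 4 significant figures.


sigma_true = sigma_eng * (1 + epsilon_eng)
sigma_true = 528 * (1 + 0.273) = 672.144 MPa
epsilon_true = ln(1 + epsilon_eng)
epsilon_true = ln(1 + 0.273) = 0.241376
sigma_true * epsilon_true = 672.144 * 0.241376 = 162.2 MPa


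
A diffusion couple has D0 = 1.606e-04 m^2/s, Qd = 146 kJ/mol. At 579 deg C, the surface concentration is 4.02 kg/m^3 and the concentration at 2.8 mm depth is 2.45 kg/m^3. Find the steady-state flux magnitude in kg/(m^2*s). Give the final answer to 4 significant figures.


Step 1: D = D0 * exp(-Qd/(R*T))
T = 579 + 273.15 = 852.15 K
D = 1.606e-04 * exp(-146e3 / (8.314 * 852.15)) = 1.80298e-13 m^2/s
Step 2: J = D * (C1 - C2) / dx
J = 1.80298e-13 * (4.02 - 2.45) / 2.8e-03
J = 1.011e-10 kg/(m^2*s)


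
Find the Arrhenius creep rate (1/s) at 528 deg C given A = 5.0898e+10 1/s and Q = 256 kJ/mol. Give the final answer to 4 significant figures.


rate = A * exp(-Q / (R*T))
T = 528 + 273.15 = 801.15 K
rate = 5.0898e+10 * exp(-256e3 / (8.314 * 801.15))
rate = 1.035e-06 1/s


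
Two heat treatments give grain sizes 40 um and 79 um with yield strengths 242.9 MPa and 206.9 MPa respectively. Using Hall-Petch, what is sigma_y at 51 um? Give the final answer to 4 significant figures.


sigma_y = sigma0 + k / sqrt(d)
1/sqrt(d1) = 1/sqrt(4e-05) = 158.114;  1/sqrt(d2) = 112.509
k = (sigma1 - sigma2) / (1/sqrt(d1) - 1/sqrt(d2)) = (242.9 - 206.9) / (158.114 - 112.509) = 0.789386 MPa*m^0.5
sigma0 = sigma1 - k/sqrt(d1) = 242.9 - 0.789386*158.114 = 118.087 MPa
sigma_y(d3) = 118.087 + 0.789386 / sqrt(5.1e-05) = 228.6 MPa


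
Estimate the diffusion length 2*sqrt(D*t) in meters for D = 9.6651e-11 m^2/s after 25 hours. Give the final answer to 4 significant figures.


t = 25 hr = 90000 s
Diffusion length = 2*sqrt(D*t)
= 2*sqrt(9.6651e-11 * 90000)
= 5.899e-03 m


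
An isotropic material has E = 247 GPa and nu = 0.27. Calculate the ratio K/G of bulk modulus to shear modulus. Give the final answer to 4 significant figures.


G = E / (2*(1+nu))
G = 247 / (2*(1+0.27)) = 97.2441 GPa
K = E / (3*(1-2*nu))
K = 247 / (3*(1-2*0.27)) = 178.986 GPa
K/G = 178.986 / 97.2441 = 1.841


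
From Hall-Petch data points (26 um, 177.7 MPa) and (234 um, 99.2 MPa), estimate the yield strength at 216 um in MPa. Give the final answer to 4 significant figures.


sigma_y = sigma0 + k / sqrt(d)
1/sqrt(d1) = 1/sqrt(2.6e-05) = 196.116;  1/sqrt(d2) = 65.372
k = (sigma1 - sigma2) / (1/sqrt(d1) - 1/sqrt(d2)) = (177.7 - 99.2) / (196.116 - 65.372) = 0.60041 MPa*m^0.5
sigma0 = sigma1 - k/sqrt(d1) = 177.7 - 0.60041*196.116 = 59.95 MPa
sigma_y(d3) = 59.95 + 0.60041 / sqrt(2.16e-04) = 100.8 MPa


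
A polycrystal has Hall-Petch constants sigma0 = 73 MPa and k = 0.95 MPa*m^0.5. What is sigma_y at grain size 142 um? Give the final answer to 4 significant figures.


sigma_y = sigma0 + k / sqrt(d)
d = 142 um = 1.42e-04 m
sigma_y = 73 + 0.95 / sqrt(1.42e-04)
sigma_y = 152.7 MPa


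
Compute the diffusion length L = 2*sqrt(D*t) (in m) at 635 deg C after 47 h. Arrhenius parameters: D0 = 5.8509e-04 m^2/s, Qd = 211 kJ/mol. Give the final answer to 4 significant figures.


Step 1: D = D0 * exp(-Qd/(R*T))
T = 908.15 K
D = 5.8509e-04 * exp(-211e3 / (8.314 * 908.15)) = 4.27133e-16 m^2/s
Step 2: L = 2*sqrt(D*t)
t = 47 h = 169200 s
L = 2*sqrt(4.27133e-16 * 169200) = 1.7e-05 m


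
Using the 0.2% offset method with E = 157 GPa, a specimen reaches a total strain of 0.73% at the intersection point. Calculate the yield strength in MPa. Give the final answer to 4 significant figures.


Offset strain = 0.002
Elastic strain at yield = total_strain - offset = 7.3e-03 - 0.002 = 5.3e-03
sigma_y = E * elastic_strain = 157000 * 5.3e-03
sigma_y = 832.1 MPa


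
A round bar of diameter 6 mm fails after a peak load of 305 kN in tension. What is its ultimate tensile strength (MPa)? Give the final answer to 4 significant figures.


A0 = pi*(d/2)^2 = pi*(6/2)^2 = 28.2743 mm^2
UTS = F_max / A0 = 305*1000 / 28.2743
UTS = 10790 MPa


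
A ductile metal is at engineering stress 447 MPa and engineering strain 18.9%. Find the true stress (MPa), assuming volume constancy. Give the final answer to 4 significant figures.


sigma_true = sigma_eng * (1 + epsilon_eng)
sigma_true = 447 * (1 + 0.189)
sigma_true = 531.5 MPa


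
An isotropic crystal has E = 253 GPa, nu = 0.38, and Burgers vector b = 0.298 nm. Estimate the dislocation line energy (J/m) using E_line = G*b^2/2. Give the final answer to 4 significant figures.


Step 1: G = E / (2*(1+nu))
G = 253 / (2*(1+0.38)) = 91.6667 GPa = 9.16667e+10 Pa
Step 2: E_line = G*b^2/2
b = 0.298 nm = 2.98e-10 m
E_line = 0.5 * 9.16667e+10 * (2.98e-10)^2 = 4.07e-09 J/m


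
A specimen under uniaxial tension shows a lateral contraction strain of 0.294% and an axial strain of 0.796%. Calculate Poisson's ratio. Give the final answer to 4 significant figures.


nu = -epsilon_lat / epsilon_axial
Lateral strain is contraction (negative), so using magnitudes:
nu = 0.294 / 0.796
nu = 0.3693


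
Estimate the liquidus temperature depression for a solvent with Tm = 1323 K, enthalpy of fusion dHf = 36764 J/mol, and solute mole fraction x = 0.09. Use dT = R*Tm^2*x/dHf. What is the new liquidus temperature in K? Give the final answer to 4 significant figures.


dT = R*Tm^2*x / dHf
dT = 8.314 * 1323^2 * 0.09 / 36764
dT = 35.6246 K
T_new = 1323 - 35.6246 = 1287 K


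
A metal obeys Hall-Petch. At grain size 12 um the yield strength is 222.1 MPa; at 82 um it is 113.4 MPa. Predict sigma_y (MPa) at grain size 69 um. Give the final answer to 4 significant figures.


sigma_y = sigma0 + k / sqrt(d)
1/sqrt(d1) = 1/sqrt(1.2e-05) = 288.675;  1/sqrt(d2) = 110.432
k = (sigma1 - sigma2) / (1/sqrt(d1) - 1/sqrt(d2)) = (222.1 - 113.4) / (288.675 - 110.432) = 0.60984 MPa*m^0.5
sigma0 = sigma1 - k/sqrt(d1) = 222.1 - 0.60984*288.675 = 46.0545 MPa
sigma_y(d3) = 46.0545 + 0.60984 / sqrt(6.9e-05) = 119.5 MPa


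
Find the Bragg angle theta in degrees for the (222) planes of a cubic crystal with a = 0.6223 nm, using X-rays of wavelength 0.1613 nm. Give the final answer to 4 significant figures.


d = a / sqrt(h^2+k^2+l^2)
d = 0.6223 / sqrt(12) = 0.179643 nm
lambda = 2*d*sin(theta)  =>  sin(theta) = lambda / (2*d)
sin(theta) = 0.1613 / (2 * 0.179643) = 0.448947
theta = 26.68 deg


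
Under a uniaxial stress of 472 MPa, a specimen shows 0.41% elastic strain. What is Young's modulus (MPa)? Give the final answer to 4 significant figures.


E = sigma / epsilon
epsilon = 0.41% = 4.1e-03
E = 472 / 4.1e-03
E = 115100 MPa


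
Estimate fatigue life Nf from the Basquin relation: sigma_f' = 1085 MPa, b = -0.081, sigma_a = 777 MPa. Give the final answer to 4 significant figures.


sigma_a = sigma_f' * (2*Nf)^b
2*Nf = (sigma_a / sigma_f')^(1/b)
2*Nf = (777 / 1085)^(1/-0.081)
2*Nf = 61.6923
Nf = 30.85 cycles


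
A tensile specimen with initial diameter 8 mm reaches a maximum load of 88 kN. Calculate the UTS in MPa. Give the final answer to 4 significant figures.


A0 = pi*(d/2)^2 = pi*(8/2)^2 = 50.2655 mm^2
UTS = F_max / A0 = 88*1000 / 50.2655
UTS = 1751 MPa


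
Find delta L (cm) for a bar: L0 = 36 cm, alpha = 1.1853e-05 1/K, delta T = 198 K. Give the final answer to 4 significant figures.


dL = L0 * alpha * dT
dL = 36 * 1.1853e-05 * 198
dL = 0.08449 cm


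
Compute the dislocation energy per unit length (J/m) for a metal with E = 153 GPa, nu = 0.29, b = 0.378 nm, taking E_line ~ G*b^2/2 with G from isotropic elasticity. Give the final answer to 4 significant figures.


Step 1: G = E / (2*(1+nu))
G = 153 / (2*(1+0.29)) = 59.3023 GPa = 5.93023e+10 Pa
Step 2: E_line = G*b^2/2
b = 0.378 nm = 3.78e-10 m
E_line = 0.5 * 5.93023e+10 * (3.78e-10)^2 = 4.237e-09 J/m


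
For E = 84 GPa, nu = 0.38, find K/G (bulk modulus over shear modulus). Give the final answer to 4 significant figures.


G = E / (2*(1+nu))
G = 84 / (2*(1+0.38)) = 30.4348 GPa
K = E / (3*(1-2*nu))
K = 84 / (3*(1-2*0.38)) = 116.667 GPa
K/G = 116.667 / 30.4348 = 3.833


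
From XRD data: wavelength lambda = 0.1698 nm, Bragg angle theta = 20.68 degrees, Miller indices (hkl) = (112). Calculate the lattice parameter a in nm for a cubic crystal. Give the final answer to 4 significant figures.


d = lambda / (2*sin(theta))
d = 0.1698 / (2*sin(20.68 deg))
d = 0.240409 nm
a = d * sqrt(h^2+k^2+l^2) = 0.240409 * sqrt(6)
a = 0.5889 nm


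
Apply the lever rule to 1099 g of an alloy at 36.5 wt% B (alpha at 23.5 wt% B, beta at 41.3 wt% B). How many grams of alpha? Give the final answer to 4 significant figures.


f_alpha = (C_beta - C0) / (C_beta - C_alpha)
f_alpha = (41.3 - 36.5) / (41.3 - 23.5) = 0.269663
m_alpha = f_alpha * m_total = 0.269663 * 1099 = 296.4 g


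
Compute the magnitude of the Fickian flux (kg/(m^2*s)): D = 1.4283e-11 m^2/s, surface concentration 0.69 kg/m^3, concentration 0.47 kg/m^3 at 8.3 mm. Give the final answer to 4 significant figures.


J = -D * (dC/dx) = D * (C1 - C2) / dx
J = 1.4283e-11 * (0.69 - 0.47) / 8.3e-03
J = 3.786e-10 kg/(m^2*s)


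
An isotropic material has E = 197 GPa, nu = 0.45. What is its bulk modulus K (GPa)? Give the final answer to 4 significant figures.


K = E / (3*(1-2*nu))
K = 197 / (3*(1-2*0.45))
K = 656.7 GPa


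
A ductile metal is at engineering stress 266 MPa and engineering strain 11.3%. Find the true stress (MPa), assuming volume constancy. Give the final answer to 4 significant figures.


sigma_true = sigma_eng * (1 + epsilon_eng)
sigma_true = 266 * (1 + 0.113)
sigma_true = 296.1 MPa


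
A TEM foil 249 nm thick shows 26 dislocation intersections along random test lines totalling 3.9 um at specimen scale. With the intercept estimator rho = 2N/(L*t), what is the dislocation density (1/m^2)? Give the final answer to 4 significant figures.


rho = 2N / (L * t)
L = 3.9 um = 3.9e-06 m, t = 249 nm = 2.49e-07 m
rho = 2 * 26 / (3.9e-06 * 2.49e-07)
rho = 5.355e+13 1/m^2


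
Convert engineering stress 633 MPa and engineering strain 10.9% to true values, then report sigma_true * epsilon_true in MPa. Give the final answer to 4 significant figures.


sigma_true = sigma_eng * (1 + epsilon_eng)
sigma_true = 633 * (1 + 0.109) = 701.997 MPa
epsilon_true = ln(1 + epsilon_eng)
epsilon_true = ln(1 + 0.109) = 0.103459
sigma_true * epsilon_true = 701.997 * 0.103459 = 72.63 MPa


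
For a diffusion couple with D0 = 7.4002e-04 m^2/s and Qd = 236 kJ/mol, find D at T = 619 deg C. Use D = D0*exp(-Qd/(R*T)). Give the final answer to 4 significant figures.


D = D0 * exp(-Qd / (R*T))
T = 892.15 K
D = 7.4002e-04 * exp(-236e3 / (8.314 * 892.15))
D = 1.125e-17 m^2/s


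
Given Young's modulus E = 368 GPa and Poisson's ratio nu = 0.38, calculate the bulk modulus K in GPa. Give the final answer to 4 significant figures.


K = E / (3*(1-2*nu))
K = 368 / (3*(1-2*0.38))
K = 511.1 GPa


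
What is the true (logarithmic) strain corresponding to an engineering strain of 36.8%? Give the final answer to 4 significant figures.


epsilon_true = ln(1 + epsilon_eng)
epsilon_true = ln(1 + 0.368)
epsilon_true = 0.3133


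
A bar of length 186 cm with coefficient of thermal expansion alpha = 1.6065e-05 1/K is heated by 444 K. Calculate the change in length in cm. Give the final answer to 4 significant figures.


dL = L0 * alpha * dT
dL = 186 * 1.6065e-05 * 444
dL = 1.327 cm


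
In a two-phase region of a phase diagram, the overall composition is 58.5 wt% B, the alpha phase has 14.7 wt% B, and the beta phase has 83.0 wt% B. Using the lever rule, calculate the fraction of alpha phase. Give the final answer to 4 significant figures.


f_alpha = (C_beta - C0) / (C_beta - C_alpha)
f_alpha = (83.0 - 58.5) / (83.0 - 14.7)
f_alpha = 0.3587


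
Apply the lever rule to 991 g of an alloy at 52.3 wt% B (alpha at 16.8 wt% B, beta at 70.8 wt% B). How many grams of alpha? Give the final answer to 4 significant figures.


f_alpha = (C_beta - C0) / (C_beta - C_alpha)
f_alpha = (70.8 - 52.3) / (70.8 - 16.8) = 0.342593
m_alpha = f_alpha * m_total = 0.342593 * 991 = 339.5 g


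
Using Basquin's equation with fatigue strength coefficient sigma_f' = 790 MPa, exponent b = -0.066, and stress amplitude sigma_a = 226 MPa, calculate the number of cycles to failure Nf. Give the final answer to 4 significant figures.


sigma_a = sigma_f' * (2*Nf)^b
2*Nf = (sigma_a / sigma_f')^(1/b)
2*Nf = (226 / 790)^(1/-0.066)
2*Nf = 1.71843e+08
Nf = 8.592e+07 cycles


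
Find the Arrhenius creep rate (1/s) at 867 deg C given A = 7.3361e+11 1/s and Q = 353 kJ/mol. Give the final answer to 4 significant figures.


rate = A * exp(-Q / (R*T))
T = 867 + 273.15 = 1140.15 K
rate = 7.3361e+11 * exp(-353e3 / (8.314 * 1140.15))
rate = 4.927e-05 1/s


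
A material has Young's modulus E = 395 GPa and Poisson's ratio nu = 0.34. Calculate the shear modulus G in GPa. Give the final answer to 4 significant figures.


G = E / (2*(1+nu))
G = 395 / (2*(1+0.34))
G = 147.4 GPa


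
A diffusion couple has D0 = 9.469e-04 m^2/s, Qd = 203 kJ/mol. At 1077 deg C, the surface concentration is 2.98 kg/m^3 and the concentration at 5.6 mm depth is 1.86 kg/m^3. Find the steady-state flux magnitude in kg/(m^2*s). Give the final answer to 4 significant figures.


Step 1: D = D0 * exp(-Qd/(R*T))
T = 1077 + 273.15 = 1350.15 K
D = 9.469e-04 * exp(-203e3 / (8.314 * 1350.15)) = 1.32541e-11 m^2/s
Step 2: J = D * (C1 - C2) / dx
J = 1.32541e-11 * (2.98 - 1.86) / 5.6e-03
J = 2.651e-09 kg/(m^2*s)


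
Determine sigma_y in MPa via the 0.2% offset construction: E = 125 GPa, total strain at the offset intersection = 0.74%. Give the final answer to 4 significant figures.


Offset strain = 0.002
Elastic strain at yield = total_strain - offset = 7.4e-03 - 0.002 = 5.4e-03
sigma_y = E * elastic_strain = 125000 * 5.4e-03
sigma_y = 675 MPa
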